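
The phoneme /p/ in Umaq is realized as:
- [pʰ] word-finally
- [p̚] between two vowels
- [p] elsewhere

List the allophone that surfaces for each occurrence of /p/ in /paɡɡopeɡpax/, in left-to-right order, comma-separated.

[p], [p̚], [p]

Occurrence 1 (position 1): no conditioning environment matches → elsewhere allophone [p].
Occurrence 2 (position 6): between two vowels → [p̚].
Occurrence 3 (position 9): no conditioning environment matches → elsewhere allophone [p].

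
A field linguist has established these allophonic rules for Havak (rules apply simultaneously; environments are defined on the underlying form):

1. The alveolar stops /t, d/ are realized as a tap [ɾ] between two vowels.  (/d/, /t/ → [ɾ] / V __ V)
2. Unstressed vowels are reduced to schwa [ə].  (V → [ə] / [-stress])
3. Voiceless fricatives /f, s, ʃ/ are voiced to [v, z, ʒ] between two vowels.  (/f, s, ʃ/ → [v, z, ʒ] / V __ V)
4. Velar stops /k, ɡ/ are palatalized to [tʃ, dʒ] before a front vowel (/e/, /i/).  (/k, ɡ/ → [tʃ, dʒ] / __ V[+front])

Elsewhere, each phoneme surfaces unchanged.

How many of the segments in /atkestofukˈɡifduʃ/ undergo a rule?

Segments that undergo a rule: /a/ → [ə] (rule 2); /k/ → [tʃ] (rule 4); /e/ → [ə] (rule 2); /o/ → [ə] (rule 2); /f/ → [v] (rule 3); /u/ → [ə] (rule 2); /ɡ/ → [dʒ] (rule 4); /u/ → [ə] (rule 2).
All other segments surface unchanged.

8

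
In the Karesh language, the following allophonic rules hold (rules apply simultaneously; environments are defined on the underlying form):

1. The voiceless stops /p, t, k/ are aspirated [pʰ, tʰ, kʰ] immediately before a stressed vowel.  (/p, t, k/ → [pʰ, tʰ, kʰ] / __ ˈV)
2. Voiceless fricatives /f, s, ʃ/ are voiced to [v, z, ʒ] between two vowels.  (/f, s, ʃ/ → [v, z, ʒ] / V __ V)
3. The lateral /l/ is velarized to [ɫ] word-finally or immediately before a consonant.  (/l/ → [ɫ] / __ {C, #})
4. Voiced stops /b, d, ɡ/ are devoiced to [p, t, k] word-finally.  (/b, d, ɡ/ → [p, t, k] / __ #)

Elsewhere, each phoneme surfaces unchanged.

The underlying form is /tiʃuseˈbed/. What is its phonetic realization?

[tiʒuzeˈbet]

/t/ (word-initial): rule 1 targets it, but not immediately before a stressed vowel → unchanged [t].
/i/ (between /t/ and /ʃ/) is unaffected → [i].
/ʃ/ meets the environment for rule 2 (between two vowels) → [ʒ].
/u/ (between /ʃ/ and /s/) is unaffected → [u].
/s/ (between /u/ and /e/): between two vowels, so rule 2 applies → [z].
/e/ (between /s/ and /b/): no rule targets it → [e].
/b/ (between /e/ and /e/): rule 4 targets it, but not word-finally → unchanged [b].
/e/ (between /b/ and /d/): no rule targets it → [e].
/d/ meets the environment for rule 4 (word-finally) → [t].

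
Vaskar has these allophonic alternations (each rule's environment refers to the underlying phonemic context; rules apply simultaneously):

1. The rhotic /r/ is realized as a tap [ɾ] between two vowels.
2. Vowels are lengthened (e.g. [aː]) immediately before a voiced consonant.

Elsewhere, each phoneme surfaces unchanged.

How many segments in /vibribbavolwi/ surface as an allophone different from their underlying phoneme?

Segments that undergo a rule: /i/ → [iː] (rule 2); /i/ → [iː] (rule 2); /a/ → [aː] (rule 2); /o/ → [oː] (rule 2).
All other segments surface unchanged.

4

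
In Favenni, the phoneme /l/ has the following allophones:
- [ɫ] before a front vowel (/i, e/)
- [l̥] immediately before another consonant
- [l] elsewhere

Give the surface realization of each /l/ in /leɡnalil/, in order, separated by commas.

Occurrence 1 (position 1): before a front vowel (/i, e/) → [ɫ].
Occurrence 2 (position 6): before a front vowel (/i, e/) → [ɫ].
Occurrence 3 (position 8): no conditioning environment matches → elsewhere allophone [l].

[ɫ], [ɫ], [l]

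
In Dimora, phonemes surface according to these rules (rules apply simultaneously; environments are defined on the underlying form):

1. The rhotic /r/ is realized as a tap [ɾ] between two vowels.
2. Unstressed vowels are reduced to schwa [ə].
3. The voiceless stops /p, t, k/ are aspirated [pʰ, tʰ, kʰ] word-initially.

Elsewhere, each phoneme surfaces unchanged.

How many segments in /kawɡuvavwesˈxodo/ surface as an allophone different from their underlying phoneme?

6

Segments that undergo a rule: /k/ → [kʰ] (rule 3); /a/ → [ə] (rule 2); /u/ → [ə] (rule 2); /a/ → [ə] (rule 2); /e/ → [ə] (rule 2); /o/ → [ə] (rule 2).
All other segments surface unchanged.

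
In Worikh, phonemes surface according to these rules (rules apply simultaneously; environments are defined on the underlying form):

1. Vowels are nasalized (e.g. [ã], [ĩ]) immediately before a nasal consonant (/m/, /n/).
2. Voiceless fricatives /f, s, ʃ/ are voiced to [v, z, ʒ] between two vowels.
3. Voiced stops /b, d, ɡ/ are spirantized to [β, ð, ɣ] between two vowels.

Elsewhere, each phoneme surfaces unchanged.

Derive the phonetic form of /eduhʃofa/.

/e/ (word-initial) fails the environment for rule 1, so it stays [e].
/d/ — between /e/ and /u/, between two vowels — surfaces as [ð] (rule 3).
/u/ — between /d/ and /h/; rule 1 does not apply here → [u].
/h/ (between /u/ and /ʃ/) is unaffected → [h].
/ʃ/ (between /h/ and /o/) is in the target of rule 2 but the environment (between two vowels) is not met → [ʃ].
/o/ (between /ʃ/ and /f/) fails the environment for rule 1, so it stays [o].
/f/ (between /o/ and /a/): between two vowels, so rule 2 applies → [v].
/a/ (word-final): rule 1 targets it, but not before a nasal consonant → unchanged [a].

[eðuhʃova]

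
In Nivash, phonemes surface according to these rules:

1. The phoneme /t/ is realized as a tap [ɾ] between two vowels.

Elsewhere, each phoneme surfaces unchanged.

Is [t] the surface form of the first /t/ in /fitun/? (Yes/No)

/t/ — between /i/ and /u/, between two vowels — surfaces as [ɾ] (rule 1).
The actual realization is [ɾ], not [t].

No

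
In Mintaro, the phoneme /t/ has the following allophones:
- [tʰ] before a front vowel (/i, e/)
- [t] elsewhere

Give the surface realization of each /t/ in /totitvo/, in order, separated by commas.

Occurrence 1 (position 1): no conditioning environment matches → elsewhere allophone [t].
Occurrence 2 (position 3): before a front vowel (/i, e/) → [tʰ].
Occurrence 3 (position 5): no conditioning environment matches → elsewhere allophone [t].

[t], [tʰ], [t]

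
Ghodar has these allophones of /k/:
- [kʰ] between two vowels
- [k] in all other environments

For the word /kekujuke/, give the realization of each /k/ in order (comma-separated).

[k], [kʰ], [kʰ]

Occurrence 1 (position 1): no conditioning environment matches → elsewhere allophone [k].
Occurrence 2 (position 3): between two vowels → [kʰ].
Occurrence 3 (position 7): between two vowels → [kʰ].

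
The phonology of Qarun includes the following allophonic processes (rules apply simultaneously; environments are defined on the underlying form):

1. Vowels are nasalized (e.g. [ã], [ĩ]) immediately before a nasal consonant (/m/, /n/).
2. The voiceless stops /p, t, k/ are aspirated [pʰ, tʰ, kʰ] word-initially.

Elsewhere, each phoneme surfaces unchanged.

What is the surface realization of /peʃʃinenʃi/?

[pʰeʃʃĩnẽnʃi]

/p/ — word-initial, word-initially — surfaces as [pʰ] (rule 2).
/e/ (between /p/ and /ʃ/) fails the environment for rule 1, so it stays [e].
/i/ (between /ʃ/ and /n/): before a nasal consonant, so rule 1 applies → [ĩ].
/e/ meets the environment for rule 1 (before a nasal consonant) → [ẽ].
/i/ (word-final) fails the environment for rule 1, so it stays [i].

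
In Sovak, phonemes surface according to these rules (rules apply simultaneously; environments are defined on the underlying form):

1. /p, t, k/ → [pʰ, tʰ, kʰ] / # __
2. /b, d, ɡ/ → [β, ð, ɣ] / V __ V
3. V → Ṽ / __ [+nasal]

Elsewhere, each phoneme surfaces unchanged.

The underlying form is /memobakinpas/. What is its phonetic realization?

[mẽmoβakĩnpas]

/m/ stays [m].
/e/ meets the environment for rule 3 (before a nasal consonant) → [ẽ].
/m/ — not in any rule's target class → [m].
/o/ (between /m/ and /b/) is in the target of rule 3 but the environment (before a nasal consonant) is not met → [o].
Rule 2 applies to /b/ (between /o/ and /a/: between two vowels) → [β].
/a/ — between /b/ and /k/; rule 3 does not apply here → [a].
/k/ (between /a/ and /i/) fails the environment for rule 1, so it stays [k].
/i/ (between /k/ and /n/): before a nasal consonant, so rule 3 applies → [ĩ].
/n/ — not in any rule's target class → [n].
/p/ (between /n/ and /a/) is in the target of rule 1 but the environment (word-initially) is not met → [p].
/a/ (between /p/ and /s/) is in the target of rule 3 but the environment (before a nasal consonant) is not met → [a].
/s/ (word-final) is unaffected → [s].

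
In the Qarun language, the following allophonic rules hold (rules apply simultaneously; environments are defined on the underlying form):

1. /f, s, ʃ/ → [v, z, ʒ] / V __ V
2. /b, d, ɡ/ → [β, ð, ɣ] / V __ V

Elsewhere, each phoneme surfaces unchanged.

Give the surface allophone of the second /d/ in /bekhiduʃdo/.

/d/ (between /ʃ/ and /o/) is in the target of rule 2 but the environment (between two vowels) is not met → [d].

[d]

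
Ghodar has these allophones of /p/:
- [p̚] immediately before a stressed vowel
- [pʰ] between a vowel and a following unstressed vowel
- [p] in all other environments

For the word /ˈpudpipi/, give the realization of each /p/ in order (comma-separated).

[p̚], [p], [pʰ]

Occurrence 1 (position 1): immediately before a stressed vowel → [p̚].
Occurrence 2 (position 4): no conditioning environment matches → elsewhere allophone [p].
Occurrence 3 (position 6): between a vowel and a following unstressed vowel → [pʰ].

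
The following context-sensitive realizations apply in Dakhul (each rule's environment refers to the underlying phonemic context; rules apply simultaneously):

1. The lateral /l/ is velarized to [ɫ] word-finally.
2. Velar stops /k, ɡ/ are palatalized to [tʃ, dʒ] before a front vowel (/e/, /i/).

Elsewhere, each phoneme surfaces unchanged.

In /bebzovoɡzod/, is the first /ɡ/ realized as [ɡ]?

/ɡ/ (between /o/ and /z/): rule 2 targets it, but not before a front vowel → unchanged [ɡ].
The actual realization is [ɡ], which matches [ɡ].

Yes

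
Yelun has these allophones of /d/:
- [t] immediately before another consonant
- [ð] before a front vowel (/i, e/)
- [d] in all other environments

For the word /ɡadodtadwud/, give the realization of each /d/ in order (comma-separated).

[d], [t], [t], [d]

Occurrence 1 (position 3): no conditioning environment matches → elsewhere allophone [d].
Occurrence 2 (position 5): immediately before another consonant → [t].
Occurrence 3 (position 8): immediately before another consonant → [t].
Occurrence 4 (position 11): no conditioning environment matches → elsewhere allophone [d].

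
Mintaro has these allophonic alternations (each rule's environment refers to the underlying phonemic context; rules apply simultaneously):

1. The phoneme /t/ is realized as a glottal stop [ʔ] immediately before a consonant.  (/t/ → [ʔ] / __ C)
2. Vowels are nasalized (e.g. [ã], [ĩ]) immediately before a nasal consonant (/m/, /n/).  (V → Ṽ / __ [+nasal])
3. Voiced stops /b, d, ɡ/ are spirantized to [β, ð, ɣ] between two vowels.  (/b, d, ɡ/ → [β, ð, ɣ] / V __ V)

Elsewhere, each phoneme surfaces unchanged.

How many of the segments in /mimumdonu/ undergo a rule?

3

Segments that undergo a rule: /i/ → [ĩ] (rule 2); /u/ → [ũ] (rule 2); /o/ → [õ] (rule 2).
All other segments surface unchanged.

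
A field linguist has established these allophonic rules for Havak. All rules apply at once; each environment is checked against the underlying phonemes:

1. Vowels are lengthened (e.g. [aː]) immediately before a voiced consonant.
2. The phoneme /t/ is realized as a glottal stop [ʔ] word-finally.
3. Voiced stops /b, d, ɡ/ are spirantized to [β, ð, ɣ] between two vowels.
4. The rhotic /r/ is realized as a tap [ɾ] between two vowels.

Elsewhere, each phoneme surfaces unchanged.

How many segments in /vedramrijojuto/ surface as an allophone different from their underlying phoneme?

4

Segments that undergo a rule: /e/ → [eː] (rule 1); /a/ → [aː] (rule 1); /i/ → [iː] (rule 1); /o/ → [oː] (rule 1).
All other segments surface unchanged.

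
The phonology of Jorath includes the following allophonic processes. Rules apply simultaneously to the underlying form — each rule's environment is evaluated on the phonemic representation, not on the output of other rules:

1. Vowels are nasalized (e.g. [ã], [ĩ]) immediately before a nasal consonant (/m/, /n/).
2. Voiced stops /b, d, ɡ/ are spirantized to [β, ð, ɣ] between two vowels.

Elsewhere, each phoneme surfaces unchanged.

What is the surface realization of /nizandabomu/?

[nizãndaβõmu]

/n/ (word-initial): no rule targets it → [n].
/i/ (between /n/ and /z/) is in the target of rule 1 but the environment (before a nasal consonant) is not met → [i].
/z/ stays [z].
/a/ (between /z/ and /n/): before a nasal consonant, so rule 1 applies → [ã].
/n/ — not in any rule's target class → [n].
/d/ (between /n/ and /a/) fails the environment for rule 2, so it stays [d].
/a/ (between /d/ and /b/): rule 1 targets it, but not before a nasal consonant → unchanged [a].
/b/ — between /a/ and /o/, between two vowels — surfaces as [β] (rule 2).
/o/ (between /b/ and /m/): before a nasal consonant, so rule 1 applies → [õ].
/m/ — not in any rule's target class → [m].
/u/ (word-final): rule 1 targets it, but not before a nasal consonant → unchanged [u].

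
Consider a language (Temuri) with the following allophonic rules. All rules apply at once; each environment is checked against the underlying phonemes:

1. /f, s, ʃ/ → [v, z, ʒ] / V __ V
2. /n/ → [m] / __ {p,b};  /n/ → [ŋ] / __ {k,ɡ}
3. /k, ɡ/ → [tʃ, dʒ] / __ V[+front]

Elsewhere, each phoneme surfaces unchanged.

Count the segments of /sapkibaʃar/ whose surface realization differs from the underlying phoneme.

2

Segments that undergo a rule: /k/ → [tʃ] (rule 3); /ʃ/ → [ʒ] (rule 1).
All other segments surface unchanged.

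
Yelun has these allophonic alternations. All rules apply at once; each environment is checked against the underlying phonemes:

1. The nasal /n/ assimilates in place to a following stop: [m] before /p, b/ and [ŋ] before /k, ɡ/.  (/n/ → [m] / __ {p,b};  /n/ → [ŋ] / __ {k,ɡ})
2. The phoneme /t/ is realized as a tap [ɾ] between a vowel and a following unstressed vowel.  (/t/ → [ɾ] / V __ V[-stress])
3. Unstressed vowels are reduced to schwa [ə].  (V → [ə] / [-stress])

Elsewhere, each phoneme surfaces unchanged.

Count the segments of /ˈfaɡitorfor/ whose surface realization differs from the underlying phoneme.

Segments that undergo a rule: /i/ → [ə] (rule 3); /t/ → [ɾ] (rule 2); /o/ → [ə] (rule 3); /o/ → [ə] (rule 3).
All other segments surface unchanged.

4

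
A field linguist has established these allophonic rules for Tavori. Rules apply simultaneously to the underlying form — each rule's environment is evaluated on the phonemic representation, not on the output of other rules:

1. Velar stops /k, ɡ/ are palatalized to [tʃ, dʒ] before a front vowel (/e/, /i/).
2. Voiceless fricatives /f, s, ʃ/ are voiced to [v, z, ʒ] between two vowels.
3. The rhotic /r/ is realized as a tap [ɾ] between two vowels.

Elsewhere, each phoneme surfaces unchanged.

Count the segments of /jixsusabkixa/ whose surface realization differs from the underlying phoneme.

2

Segments that undergo a rule: /s/ → [z] (rule 2); /k/ → [tʃ] (rule 1).
All other segments surface unchanged.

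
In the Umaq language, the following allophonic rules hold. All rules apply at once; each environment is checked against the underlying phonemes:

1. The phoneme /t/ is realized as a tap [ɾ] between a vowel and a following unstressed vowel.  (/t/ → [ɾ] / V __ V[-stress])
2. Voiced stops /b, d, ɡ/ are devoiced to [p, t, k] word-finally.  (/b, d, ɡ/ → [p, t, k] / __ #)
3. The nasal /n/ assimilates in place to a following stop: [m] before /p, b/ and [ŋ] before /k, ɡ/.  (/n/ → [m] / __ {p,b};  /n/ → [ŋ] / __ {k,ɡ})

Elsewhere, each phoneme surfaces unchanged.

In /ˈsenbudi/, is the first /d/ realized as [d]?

Yes

/d/ (between /u/ and /i/) fails the environment for rule 2, so it stays [d].
The actual realization is [d], which matches [d].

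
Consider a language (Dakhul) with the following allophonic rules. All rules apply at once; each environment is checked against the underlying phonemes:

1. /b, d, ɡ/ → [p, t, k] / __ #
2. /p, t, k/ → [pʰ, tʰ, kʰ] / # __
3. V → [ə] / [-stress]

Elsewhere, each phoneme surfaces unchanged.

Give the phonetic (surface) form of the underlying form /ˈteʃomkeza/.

[ˈtʰeʃəmkəzə]

/t/ meets the environment for rule 2 (word-initially) → [tʰ].
/e/ (between /t/ and /ʃ/) is in the target of rule 3 but the environment (in an unstressed syllable) is not met → [e].
/ʃ/ (between /e/ and /o/): no rule targets it → [ʃ].
/o/ meets the environment for rule 3 (in an unstressed syllable) → [ə].
/m/ — not in any rule's target class → [m].
/k/ (between /m/ and /e/): rule 2 targets it, but not word-initially → unchanged [k].
/e/ (between /k/ and /z/): in an unstressed syllable, so rule 3 applies → [ə].
/z/ (between /e/ and /a/) is unaffected → [z].
Rule 3 applies to /a/ (word-final: in an unstressed syllable) → [ə].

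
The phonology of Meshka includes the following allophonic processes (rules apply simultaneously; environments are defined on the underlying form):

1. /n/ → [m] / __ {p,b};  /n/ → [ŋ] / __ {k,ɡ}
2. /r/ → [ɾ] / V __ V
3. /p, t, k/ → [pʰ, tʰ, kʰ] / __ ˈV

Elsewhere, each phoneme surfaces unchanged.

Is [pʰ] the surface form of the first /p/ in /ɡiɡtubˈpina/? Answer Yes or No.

Yes

/p/ (between /b/ and /i/): immediately before a stressed vowel, so rule 3 applies → [pʰ].
The actual realization is [pʰ], which matches [pʰ].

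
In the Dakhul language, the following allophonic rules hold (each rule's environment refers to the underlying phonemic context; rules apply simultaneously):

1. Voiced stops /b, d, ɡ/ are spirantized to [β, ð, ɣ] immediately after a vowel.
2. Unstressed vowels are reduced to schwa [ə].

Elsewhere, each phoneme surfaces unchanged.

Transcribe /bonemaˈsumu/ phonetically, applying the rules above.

[bənəməˈsumə]

/b/ (word-initial) fails the environment for rule 1, so it stays [b].
/o/ meets the environment for rule 2 (in an unstressed syllable) → [ə].
/n/ (between /o/ and /e/) is unaffected → [n].
/e/ (between /n/ and /m/) occurs in an unstressed syllable → [ə] by rule 2.
/m/ stays [m].
/a/ (between /m/ and /s/) occurs in an unstressed syllable → [ə] by rule 2.
/s/ (between /a/ and /u/) is unaffected → [s].
/u/ (between /s/ and /m/) fails the environment for rule 2, so it stays [u].
/m/ (between /u/ and /u/): no rule targets it → [m].
/u/ — word-final, in an unstressed syllable — surfaces as [ə] (rule 2).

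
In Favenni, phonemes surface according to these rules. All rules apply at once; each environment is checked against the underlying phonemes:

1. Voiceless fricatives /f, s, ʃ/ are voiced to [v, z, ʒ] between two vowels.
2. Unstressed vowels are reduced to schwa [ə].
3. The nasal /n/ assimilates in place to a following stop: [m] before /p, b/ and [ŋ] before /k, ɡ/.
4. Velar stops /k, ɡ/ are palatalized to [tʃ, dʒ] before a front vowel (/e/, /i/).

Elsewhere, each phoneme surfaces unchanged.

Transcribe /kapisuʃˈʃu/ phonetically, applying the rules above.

/k/ (word-initial) fails the environment for rule 4, so it stays [k].
/a/ — between /k/ and /p/, in an unstressed syllable — surfaces as [ə] (rule 2).
Rule 2 applies to /i/ (between /p/ and /s/: in an unstressed syllable) → [ə].
/s/ meets the environment for rule 1 (between two vowels) → [z].
/u/ meets the environment for rule 2 (in an unstressed syllable) → [ə].
/ʃ/ (between /u/ and /ʃ/) is in the target of rule 1 but the environment (between two vowels) is not met → [ʃ].
/ʃ/ (between /ʃ/ and /u/): rule 1 targets it, but not between two vowels → unchanged [ʃ].
/u/ (word-final) fails the environment for rule 2, so it stays [u].

[kəpəzəʃˈʃu]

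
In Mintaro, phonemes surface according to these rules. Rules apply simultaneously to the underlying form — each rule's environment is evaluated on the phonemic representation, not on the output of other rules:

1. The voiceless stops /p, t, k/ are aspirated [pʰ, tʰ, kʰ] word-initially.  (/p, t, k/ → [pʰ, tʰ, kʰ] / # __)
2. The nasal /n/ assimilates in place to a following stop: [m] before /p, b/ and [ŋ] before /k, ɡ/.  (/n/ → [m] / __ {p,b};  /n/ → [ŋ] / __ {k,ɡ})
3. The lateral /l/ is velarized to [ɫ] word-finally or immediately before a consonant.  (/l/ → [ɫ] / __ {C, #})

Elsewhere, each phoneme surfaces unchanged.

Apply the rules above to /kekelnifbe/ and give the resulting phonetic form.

/k/ meets the environment for rule 1 (word-initially) → [kʰ].
/k/ (between /e/ and /e/) fails the environment for rule 1, so it stays [k].
Rule 3 applies to /l/ (between /e/ and /n/: word-finally or immediately before a consonant) → [ɫ].
/n/ — between /l/ and /i/; rule 2 does not apply here → [n].

[kʰekeɫnifbe]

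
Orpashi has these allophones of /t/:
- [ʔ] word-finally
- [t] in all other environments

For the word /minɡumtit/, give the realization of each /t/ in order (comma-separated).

Occurrence 1 (position 7): no conditioning environment matches → elsewhere allophone [t].
Occurrence 2 (position 9): word-finally → [ʔ].

[t], [ʔ]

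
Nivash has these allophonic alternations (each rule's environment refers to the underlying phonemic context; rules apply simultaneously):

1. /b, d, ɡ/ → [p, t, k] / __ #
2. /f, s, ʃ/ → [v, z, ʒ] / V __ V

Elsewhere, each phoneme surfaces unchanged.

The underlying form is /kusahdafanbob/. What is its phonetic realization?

[kuzahdavanbop]

/s/ (between /u/ and /a/) occurs between two vowels → [z] by rule 2.
/d/ (between /h/ and /a/): rule 1 targets it, but not word-finally → unchanged [d].
/f/ (between /a/ and /a/): between two vowels, so rule 2 applies → [v].
/b/ (between /n/ and /o/) fails the environment for rule 1, so it stays [b].
Rule 1 applies to /b/ (word-final: word-finally) → [p].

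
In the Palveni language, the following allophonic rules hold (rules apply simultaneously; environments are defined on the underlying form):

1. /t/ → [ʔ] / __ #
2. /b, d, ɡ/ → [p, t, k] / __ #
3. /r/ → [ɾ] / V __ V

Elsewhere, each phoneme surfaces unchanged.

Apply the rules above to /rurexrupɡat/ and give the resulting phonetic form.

/r/ (word-initial): rule 3 targets it, but not between two vowels → unchanged [r].
/u/ — not in any rule's target class → [u].
/r/ (between /u/ and /e/): between two vowels, so rule 3 applies → [ɾ].
/e/ — not in any rule's target class → [e].
/x/ (between /e/ and /r/): no rule targets it → [x].
/r/ (between /x/ and /u/) fails the environment for rule 3, so it stays [r].
/u/ — not in any rule's target class → [u].
/p/ (between /u/ and /ɡ/) is unaffected → [p].
/ɡ/ (between /p/ and /a/) fails the environment for rule 2, so it stays [ɡ].
/a/ stays [a].
/t/ meets the environment for rule 1 (word-finally) → [ʔ].

[ruɾexrupɡaʔ]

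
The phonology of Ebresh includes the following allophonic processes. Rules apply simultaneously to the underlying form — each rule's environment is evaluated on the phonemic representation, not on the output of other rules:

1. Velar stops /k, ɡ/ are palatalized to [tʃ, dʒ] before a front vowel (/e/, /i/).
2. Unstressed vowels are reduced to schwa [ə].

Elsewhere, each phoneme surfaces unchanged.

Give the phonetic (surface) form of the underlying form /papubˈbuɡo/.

/p/ — not in any rule's target class → [p].
/a/ (between /p/ and /p/): in an unstressed syllable, so rule 2 applies → [ə].
/p/ — not in any rule's target class → [p].
/u/ (between /p/ and /b/) occurs in an unstressed syllable → [ə] by rule 2.
/b/ (between /u/ and /b/) is unaffected → [b].
/b/ (between /b/ and /u/): no rule targets it → [b].
/u/ (between /b/ and /ɡ/): rule 2 targets it, but not in an unstressed syllable → unchanged [u].
/ɡ/ (between /u/ and /o/) is in the target of rule 1 but the environment (before a front vowel) is not met → [ɡ].
Rule 2 applies to /o/ (word-final: in an unstressed syllable) → [ə].

[pəpəbˈbuɡə]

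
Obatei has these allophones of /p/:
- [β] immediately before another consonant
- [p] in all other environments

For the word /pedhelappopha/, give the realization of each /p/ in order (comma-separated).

Occurrence 1 (position 1): no conditioning environment matches → elsewhere allophone [p].
Occurrence 2 (position 8): immediately before another consonant → [β].
Occurrence 3 (position 9): no conditioning environment matches → elsewhere allophone [p].
Occurrence 4 (position 11): immediately before another consonant → [β].

[p], [β], [p], [β]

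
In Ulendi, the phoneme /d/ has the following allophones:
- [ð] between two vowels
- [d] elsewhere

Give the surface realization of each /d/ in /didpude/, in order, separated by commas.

[d], [d], [ð]

Occurrence 1 (position 1): no conditioning environment matches → elsewhere allophone [d].
Occurrence 2 (position 3): no conditioning environment matches → elsewhere allophone [d].
Occurrence 3 (position 6): between two vowels → [ð].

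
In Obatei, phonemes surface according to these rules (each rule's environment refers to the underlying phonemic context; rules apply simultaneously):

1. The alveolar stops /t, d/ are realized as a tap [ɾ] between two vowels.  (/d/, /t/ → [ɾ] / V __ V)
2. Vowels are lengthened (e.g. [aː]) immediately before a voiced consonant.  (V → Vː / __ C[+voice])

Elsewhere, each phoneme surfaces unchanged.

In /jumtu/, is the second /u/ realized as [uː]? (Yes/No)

/u/ (word-final) fails the environment for rule 2, so it stays [u].
The actual realization is [u], not [uː].

No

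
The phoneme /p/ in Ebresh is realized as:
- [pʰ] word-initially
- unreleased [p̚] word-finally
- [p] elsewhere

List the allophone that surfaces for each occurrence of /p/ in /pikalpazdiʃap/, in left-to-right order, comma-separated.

[pʰ], [p], [p̚]

Occurrence 1 (position 1): word-initially → [pʰ].
Occurrence 2 (position 6): no conditioning environment matches → elsewhere allophone [p].
Occurrence 3 (position 13): word-finally → [p̚].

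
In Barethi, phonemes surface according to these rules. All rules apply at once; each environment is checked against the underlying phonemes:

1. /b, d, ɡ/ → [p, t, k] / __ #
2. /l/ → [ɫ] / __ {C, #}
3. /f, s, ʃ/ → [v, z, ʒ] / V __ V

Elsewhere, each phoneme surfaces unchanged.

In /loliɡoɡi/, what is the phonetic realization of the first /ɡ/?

[ɡ]

/ɡ/ — between /i/ and /o/; rule 1 does not apply here → [ɡ].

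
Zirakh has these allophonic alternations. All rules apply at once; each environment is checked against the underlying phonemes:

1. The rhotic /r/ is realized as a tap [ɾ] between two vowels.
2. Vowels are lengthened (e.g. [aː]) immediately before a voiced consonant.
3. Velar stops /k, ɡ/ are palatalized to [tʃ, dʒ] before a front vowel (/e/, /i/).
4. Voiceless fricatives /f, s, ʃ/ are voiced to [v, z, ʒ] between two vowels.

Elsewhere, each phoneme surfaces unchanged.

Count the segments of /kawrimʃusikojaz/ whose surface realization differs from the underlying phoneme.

5

Segments that undergo a rule: /a/ → [aː] (rule 2); /i/ → [iː] (rule 2); /s/ → [z] (rule 4); /o/ → [oː] (rule 2); /a/ → [aː] (rule 2).
All other segments surface unchanged.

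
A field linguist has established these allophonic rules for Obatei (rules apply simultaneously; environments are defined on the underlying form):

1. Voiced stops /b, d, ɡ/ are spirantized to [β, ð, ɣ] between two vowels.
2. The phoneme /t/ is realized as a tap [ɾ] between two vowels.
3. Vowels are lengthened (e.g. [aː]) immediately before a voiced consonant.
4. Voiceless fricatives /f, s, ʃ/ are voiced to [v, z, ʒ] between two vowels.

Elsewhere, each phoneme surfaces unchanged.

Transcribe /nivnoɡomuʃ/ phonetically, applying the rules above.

/n/ stays [n].
/i/ (between /n/ and /v/) occurs before a voiced consonant → [iː] by rule 3.
/v/ stays [v].
/n/ stays [n].
/o/ (between /n/ and /ɡ/): before a voiced consonant, so rule 3 applies → [oː].
/ɡ/ meets the environment for rule 1 (between two vowels) → [ɣ].
/o/ — between /ɡ/ and /m/, before a voiced consonant — surfaces as [oː] (rule 3).
/m/ — not in any rule's target class → [m].
/u/ — between /m/ and /ʃ/; rule 3 does not apply here → [u].
/ʃ/ — word-final; rule 4 does not apply here → [ʃ].

[niːvnoːɣoːmuʃ]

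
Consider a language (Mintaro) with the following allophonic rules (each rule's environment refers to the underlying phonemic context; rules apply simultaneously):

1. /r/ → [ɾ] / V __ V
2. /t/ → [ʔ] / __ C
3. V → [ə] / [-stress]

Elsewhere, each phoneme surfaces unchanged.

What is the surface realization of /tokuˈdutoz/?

[təkəˈdutəz]

/t/ (word-initial) fails the environment for rule 2, so it stays [t].
/o/ — between /t/ and /k/, in an unstressed syllable — surfaces as [ə] (rule 3).
/k/ stays [k].
Rule 3 applies to /u/ (between /k/ and /d/: in an unstressed syllable) → [ə].
/d/ (between /u/ and /u/) is unaffected → [d].
/u/ (between /d/ and /t/) fails the environment for rule 3, so it stays [u].
/t/ (between /u/ and /o/): rule 2 targets it, but not immediately before a consonant → unchanged [t].
/o/ meets the environment for rule 3 (in an unstressed syllable) → [ə].
/z/ stays [z].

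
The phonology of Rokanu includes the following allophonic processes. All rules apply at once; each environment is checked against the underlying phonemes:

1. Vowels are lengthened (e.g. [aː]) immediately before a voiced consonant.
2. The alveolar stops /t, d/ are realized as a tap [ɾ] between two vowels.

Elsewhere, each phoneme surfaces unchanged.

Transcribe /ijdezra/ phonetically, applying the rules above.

[iːjdeːzra]

/i/ — word-initial, before a voiced consonant — surfaces as [iː] (rule 1).
/j/ (between /i/ and /d/) is unaffected → [j].
/d/ (between /j/ and /e/) fails the environment for rule 2, so it stays [d].
/e/ — between /d/ and /z/, before a voiced consonant — surfaces as [eː] (rule 1).
/z/ — not in any rule's target class → [z].
/r/ (between /z/ and /a/) is unaffected → [r].
/a/ (word-final) fails the environment for rule 1, so it stays [a].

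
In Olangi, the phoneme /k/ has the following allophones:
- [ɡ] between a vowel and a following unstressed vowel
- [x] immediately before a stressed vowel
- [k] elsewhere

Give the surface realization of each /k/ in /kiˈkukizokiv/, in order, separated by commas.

[k], [x], [ɡ], [ɡ]

Occurrence 1 (position 1): no conditioning environment matches → elsewhere allophone [k].
Occurrence 2 (position 3): immediately before a stressed vowel → [x].
Occurrence 3 (position 5): between a vowel and a following unstressed vowel → [ɡ].
Occurrence 4 (position 9): between a vowel and a following unstressed vowel → [ɡ].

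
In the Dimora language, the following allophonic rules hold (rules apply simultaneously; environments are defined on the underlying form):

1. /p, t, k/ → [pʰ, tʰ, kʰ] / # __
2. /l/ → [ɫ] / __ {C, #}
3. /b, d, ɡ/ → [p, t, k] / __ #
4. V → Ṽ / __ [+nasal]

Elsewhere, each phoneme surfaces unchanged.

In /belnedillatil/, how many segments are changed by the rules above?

Segments that undergo a rule: /l/ → [ɫ] (rule 2); /l/ → [ɫ] (rule 2); /l/ → [ɫ] (rule 2).
All other segments surface unchanged.

3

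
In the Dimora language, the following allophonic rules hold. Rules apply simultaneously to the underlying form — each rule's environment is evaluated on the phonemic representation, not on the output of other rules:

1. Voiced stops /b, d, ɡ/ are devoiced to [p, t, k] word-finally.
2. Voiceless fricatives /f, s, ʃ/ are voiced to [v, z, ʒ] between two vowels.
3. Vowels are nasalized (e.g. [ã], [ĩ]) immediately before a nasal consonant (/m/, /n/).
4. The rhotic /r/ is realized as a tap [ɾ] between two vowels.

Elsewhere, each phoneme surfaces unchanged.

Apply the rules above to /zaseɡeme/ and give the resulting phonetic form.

[zazeɡẽme]

/z/ stays [z].
/a/ (between /z/ and /s/): rule 3 targets it, but not before a nasal consonant → unchanged [a].
/s/ (between /a/ and /e/): between two vowels, so rule 2 applies → [z].
/e/ (between /s/ and /ɡ/) fails the environment for rule 3, so it stays [e].
/ɡ/ (between /e/ and /e/) fails the environment for rule 1, so it stays [ɡ].
/e/ — between /ɡ/ and /m/, before a nasal consonant — surfaces as [ẽ] (rule 3).
/m/ stays [m].
/e/ — word-final; rule 3 does not apply here → [e].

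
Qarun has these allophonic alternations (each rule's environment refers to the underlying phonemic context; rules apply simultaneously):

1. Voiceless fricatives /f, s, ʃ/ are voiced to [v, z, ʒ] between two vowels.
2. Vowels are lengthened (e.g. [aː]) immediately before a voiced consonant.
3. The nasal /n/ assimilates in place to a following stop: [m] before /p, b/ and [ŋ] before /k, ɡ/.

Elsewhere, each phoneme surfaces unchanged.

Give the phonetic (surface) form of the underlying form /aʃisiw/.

[aʒiziːw]

/a/ (word-initial) is in the target of rule 2 but the environment (before a voiced consonant) is not met → [a].
/ʃ/ (between /a/ and /i/): between two vowels, so rule 1 applies → [ʒ].
/i/ — between /ʃ/ and /s/; rule 2 does not apply here → [i].
/s/ meets the environment for rule 1 (between two vowels) → [z].
Rule 2 applies to /i/ (between /s/ and /w/: before a voiced consonant) → [iː].
/w/ — not in any rule's target class → [w].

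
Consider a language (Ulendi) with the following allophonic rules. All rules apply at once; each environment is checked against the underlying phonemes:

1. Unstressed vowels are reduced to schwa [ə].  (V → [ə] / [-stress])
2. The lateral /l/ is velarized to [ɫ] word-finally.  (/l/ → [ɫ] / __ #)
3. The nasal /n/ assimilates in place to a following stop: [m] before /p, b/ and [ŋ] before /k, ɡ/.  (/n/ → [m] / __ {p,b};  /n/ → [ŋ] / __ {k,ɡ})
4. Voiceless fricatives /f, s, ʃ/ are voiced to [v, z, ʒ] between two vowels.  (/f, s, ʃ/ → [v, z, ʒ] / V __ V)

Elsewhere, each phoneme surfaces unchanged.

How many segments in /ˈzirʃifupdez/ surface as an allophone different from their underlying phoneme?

Segments that undergo a rule: /i/ → [ə] (rule 1); /f/ → [v] (rule 4); /u/ → [ə] (rule 1); /e/ → [ə] (rule 1).
All other segments surface unchanged.

4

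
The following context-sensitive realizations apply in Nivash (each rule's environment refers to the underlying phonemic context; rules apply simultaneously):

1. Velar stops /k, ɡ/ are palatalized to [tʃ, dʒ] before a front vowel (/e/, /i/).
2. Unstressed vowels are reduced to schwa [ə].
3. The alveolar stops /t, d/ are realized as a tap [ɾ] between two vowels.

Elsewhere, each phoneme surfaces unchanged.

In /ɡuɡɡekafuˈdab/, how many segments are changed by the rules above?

Segments that undergo a rule: /u/ → [ə] (rule 2); /ɡ/ → [dʒ] (rule 1); /e/ → [ə] (rule 2); /a/ → [ə] (rule 2); /u/ → [ə] (rule 2); /d/ → [ɾ] (rule 3).
All other segments surface unchanged.

6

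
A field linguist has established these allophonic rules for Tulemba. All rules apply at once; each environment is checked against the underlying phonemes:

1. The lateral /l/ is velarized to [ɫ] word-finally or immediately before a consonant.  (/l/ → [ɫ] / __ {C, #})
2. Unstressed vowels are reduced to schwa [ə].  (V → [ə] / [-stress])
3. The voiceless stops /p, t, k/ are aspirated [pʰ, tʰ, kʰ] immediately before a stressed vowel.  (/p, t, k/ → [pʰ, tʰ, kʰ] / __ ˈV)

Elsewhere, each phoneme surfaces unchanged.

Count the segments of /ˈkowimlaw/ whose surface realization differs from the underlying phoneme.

Segments that undergo a rule: /k/ → [kʰ] (rule 3); /i/ → [ə] (rule 2); /a/ → [ə] (rule 2).
All other segments surface unchanged.

3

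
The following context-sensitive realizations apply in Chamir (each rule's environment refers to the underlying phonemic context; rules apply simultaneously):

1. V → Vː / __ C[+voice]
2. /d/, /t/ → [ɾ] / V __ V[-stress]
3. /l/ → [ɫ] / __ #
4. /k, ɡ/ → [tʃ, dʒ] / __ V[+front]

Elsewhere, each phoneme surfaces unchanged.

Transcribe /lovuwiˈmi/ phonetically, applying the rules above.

/l/ (word-initial): rule 3 targets it, but not word-finally → unchanged [l].
/o/ (between /l/ and /v/) occurs before a voiced consonant → [oː] by rule 1.
/v/ (between /o/ and /u/) is unaffected → [v].
/u/ (between /v/ and /w/) occurs before a voiced consonant → [uː] by rule 1.
/w/ stays [w].
Rule 1 applies to /i/ (between /w/ and /m/: before a voiced consonant) → [iː].
/m/ — not in any rule's target class → [m].
/i/ (word-final): rule 1 targets it, but not before a voiced consonant → unchanged [i].

[loːvuːwiːˈmi]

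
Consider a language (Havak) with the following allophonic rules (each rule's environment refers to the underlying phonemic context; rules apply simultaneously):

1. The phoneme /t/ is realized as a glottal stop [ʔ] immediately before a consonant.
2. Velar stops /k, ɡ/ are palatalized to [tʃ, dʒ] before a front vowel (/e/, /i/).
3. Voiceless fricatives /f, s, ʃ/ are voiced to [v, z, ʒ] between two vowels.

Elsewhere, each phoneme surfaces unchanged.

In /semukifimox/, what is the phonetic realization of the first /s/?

[s]

/s/ — word-initial; rule 3 does not apply here → [s].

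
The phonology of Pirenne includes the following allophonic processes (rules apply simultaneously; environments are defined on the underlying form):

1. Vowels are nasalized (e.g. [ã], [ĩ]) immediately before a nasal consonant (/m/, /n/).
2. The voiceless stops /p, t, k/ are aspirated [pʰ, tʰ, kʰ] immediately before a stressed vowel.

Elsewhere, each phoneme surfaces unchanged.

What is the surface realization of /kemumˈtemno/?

/k/ (word-initial) is in the target of rule 2 but the environment (immediately before a stressed vowel) is not met → [k].
Rule 1 applies to /e/ (between /k/ and /m/: before a nasal consonant) → [ẽ].
/m/ (between /e/ and /u/) is unaffected → [m].
/u/ (between /m/ and /m/): before a nasal consonant, so rule 1 applies → [ũ].
/m/ (between /u/ and /t/): no rule targets it → [m].
/t/ (between /m/ and /e/): immediately before a stressed vowel, so rule 2 applies → [tʰ].
/e/ (between /t/ and /m/): before a nasal consonant, so rule 1 applies → [ẽ].
/m/ (between /e/ and /n/): no rule targets it → [m].
/n/ (between /m/ and /o/) is unaffected → [n].
/o/ — word-final; rule 1 does not apply here → [o].

[kẽmũmˈtʰẽmno]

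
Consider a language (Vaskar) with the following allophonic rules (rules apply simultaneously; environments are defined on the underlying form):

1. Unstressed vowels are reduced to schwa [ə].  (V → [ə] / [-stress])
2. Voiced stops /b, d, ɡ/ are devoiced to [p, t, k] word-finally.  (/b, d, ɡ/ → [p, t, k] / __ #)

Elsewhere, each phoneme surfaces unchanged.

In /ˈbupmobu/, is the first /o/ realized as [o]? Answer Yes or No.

No

Rule 1 applies to /o/ (between /m/ and /b/: in an unstressed syllable) → [ə].
The actual realization is [ə], not [o].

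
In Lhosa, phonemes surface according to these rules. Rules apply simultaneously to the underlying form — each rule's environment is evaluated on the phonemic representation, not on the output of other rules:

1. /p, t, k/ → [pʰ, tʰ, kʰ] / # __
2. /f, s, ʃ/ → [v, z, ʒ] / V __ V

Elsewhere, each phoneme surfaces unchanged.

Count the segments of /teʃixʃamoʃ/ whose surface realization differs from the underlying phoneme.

2

Segments that undergo a rule: /t/ → [tʰ] (rule 1); /ʃ/ → [ʒ] (rule 2).
All other segments surface unchanged.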